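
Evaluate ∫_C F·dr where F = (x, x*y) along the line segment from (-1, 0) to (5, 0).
12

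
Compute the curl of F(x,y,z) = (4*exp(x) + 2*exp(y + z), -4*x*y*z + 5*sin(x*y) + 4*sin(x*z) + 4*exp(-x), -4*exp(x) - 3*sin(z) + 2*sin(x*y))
(2*x*(2*y + cos(x*y) - 2*cos(x*z)), -2*y*cos(x*y) + 4*exp(x) + 2*exp(y + z), -4*y*z + 5*y*cos(x*y) + 4*z*cos(x*z) - 2*exp(y + z) - 4*exp(-x))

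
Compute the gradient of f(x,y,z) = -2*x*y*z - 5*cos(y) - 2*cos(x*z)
(2*z*(-y + sin(x*z)), -2*x*z + 5*sin(y), 2*x*(-y + sin(x*z)))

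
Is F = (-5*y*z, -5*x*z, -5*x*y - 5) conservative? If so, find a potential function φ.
Yes, F is conservative. φ = 5*z*(-x*y - 1)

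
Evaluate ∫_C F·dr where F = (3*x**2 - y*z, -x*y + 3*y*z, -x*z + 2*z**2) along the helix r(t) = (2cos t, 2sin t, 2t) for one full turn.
4*pi*(-9 + 6*pi + 32*pi**2)/3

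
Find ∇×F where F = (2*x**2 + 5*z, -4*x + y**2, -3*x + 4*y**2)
(8*y, 8, -4)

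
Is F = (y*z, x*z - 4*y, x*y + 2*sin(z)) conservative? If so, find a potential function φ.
Yes, F is conservative. φ = x*y*z - 2*y**2 - 2*cos(z)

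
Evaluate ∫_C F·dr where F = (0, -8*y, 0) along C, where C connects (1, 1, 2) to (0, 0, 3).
4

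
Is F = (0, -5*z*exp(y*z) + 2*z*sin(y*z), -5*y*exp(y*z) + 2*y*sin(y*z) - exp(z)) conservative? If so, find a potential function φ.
Yes, F is conservative. φ = -exp(z) - 5*exp(y*z) - 2*cos(y*z)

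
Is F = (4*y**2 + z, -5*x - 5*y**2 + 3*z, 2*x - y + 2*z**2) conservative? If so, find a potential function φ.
No, ∇×F = (-4, -1, -8*y - 5) ≠ 0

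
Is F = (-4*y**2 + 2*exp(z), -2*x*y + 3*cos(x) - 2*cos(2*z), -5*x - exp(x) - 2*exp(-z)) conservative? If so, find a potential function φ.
No, ∇×F = (-4*sin(2*z), exp(x) + 2*exp(z) + 5, 6*y - 3*sin(x)) ≠ 0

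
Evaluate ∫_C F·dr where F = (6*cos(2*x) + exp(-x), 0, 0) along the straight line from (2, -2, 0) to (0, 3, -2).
-1 + exp(-2) - 3*sin(4)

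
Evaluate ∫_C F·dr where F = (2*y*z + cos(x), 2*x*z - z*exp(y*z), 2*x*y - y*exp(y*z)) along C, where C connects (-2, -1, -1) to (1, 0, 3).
sin(1) + sin(2) + E + 3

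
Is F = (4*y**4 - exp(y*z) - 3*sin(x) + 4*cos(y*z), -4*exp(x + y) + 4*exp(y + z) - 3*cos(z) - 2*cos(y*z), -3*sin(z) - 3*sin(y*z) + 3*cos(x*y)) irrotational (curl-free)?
No, ∇×F = (-3*x*sin(x*y) - 2*y*sin(y*z) - 3*z*cos(y*z) - 4*exp(y + z) - 3*sin(z), y*(-exp(y*z) + 3*sin(x*y) - 4*sin(y*z)), -16*y**3 + z*exp(y*z) + 4*z*sin(y*z) - 4*exp(x + y))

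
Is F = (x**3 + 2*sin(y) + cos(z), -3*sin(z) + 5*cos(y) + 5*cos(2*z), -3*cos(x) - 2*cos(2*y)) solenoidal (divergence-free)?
No, ∇·F = 3*x**2 - 5*sin(y)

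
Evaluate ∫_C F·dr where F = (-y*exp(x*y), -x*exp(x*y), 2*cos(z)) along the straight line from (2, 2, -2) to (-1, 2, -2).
-(1 - exp(6))*exp(-2)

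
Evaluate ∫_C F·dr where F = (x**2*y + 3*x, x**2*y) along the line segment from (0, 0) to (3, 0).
27/2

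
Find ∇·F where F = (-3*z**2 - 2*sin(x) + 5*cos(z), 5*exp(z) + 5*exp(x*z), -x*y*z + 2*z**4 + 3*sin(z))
-x*y + 8*z**3 - 2*cos(x) + 3*cos(z)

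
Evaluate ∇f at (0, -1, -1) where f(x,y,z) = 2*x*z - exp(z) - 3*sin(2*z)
(-2, 0, -exp(-1) - 6*cos(2))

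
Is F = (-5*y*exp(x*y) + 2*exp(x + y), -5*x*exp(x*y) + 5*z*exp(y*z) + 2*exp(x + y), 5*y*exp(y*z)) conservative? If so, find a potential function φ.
Yes, F is conservative. φ = -5*exp(x*y) + 5*exp(y*z) + 2*exp(x + y)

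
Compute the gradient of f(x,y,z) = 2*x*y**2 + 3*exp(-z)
(2*y**2, 4*x*y, -3*exp(-z))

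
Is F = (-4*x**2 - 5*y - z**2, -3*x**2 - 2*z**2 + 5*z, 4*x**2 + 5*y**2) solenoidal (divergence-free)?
No, ∇·F = -8*x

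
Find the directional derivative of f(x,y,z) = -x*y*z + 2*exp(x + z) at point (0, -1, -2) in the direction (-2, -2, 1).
4/3 - 2*exp(-2)/3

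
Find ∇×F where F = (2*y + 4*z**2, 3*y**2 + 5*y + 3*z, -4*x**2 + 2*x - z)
(-3, 8*x + 8*z - 2, -2)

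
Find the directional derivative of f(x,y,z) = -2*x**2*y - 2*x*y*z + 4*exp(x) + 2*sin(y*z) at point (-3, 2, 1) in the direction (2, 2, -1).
8*exp(-3)/3 + 4/3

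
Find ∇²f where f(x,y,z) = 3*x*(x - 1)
6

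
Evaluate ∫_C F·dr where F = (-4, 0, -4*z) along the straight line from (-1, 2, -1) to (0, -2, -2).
-10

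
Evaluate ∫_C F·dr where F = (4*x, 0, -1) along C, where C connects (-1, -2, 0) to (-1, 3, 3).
-3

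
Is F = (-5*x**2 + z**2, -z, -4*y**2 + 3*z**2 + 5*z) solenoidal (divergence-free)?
No, ∇·F = -10*x + 6*z + 5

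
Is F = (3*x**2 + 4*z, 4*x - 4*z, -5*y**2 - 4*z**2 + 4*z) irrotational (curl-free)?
No, ∇×F = (4 - 10*y, 4, 4)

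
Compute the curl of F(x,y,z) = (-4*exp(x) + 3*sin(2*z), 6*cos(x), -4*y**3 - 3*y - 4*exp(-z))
(-12*y**2 - 3, 6*cos(2*z), -6*sin(x))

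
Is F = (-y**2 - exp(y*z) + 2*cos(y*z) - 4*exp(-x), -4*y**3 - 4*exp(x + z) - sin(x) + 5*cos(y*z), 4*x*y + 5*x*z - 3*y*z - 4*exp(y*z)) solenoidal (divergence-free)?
No, ∇·F = 5*x - 12*y**2 - 4*y*exp(y*z) - 3*y - 5*z*sin(y*z) + 4*exp(-x)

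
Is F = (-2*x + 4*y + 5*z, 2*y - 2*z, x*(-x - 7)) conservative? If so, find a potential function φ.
No, ∇×F = (2, 2*x + 12, -4) ≠ 0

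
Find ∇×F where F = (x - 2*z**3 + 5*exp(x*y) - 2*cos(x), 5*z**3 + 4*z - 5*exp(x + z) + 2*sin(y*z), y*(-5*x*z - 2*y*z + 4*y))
(-5*x*z - 4*y*z - 2*y*cos(y*z) + 8*y - 15*z**2 + 5*exp(x + z) - 4, z*(5*y - 6*z), -5*x*exp(x*y) - 5*exp(x + z))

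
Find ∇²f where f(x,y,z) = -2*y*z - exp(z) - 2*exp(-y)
-exp(z) - 2*exp(-y)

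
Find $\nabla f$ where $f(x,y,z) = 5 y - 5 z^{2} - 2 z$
(0, 5, -10*z - 2)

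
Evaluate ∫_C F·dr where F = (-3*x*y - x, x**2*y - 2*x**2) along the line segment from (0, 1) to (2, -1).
20/3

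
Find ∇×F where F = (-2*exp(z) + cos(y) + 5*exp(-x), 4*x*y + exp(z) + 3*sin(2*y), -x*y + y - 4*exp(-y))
(-x - exp(z) + 1 + 4*exp(-y), y - 2*exp(z), 4*y + sin(y))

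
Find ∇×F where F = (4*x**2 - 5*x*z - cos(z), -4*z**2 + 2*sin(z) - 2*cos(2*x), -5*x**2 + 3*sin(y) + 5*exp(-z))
(8*z + 3*cos(y) - 2*cos(z), 5*x + sin(z), 4*sin(2*x))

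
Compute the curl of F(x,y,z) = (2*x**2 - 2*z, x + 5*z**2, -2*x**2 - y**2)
(-2*y - 10*z, 4*x - 2, 1)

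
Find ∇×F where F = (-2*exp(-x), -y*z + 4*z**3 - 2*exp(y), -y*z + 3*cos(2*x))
(y - 12*z**2 - z, 6*sin(2*x), 0)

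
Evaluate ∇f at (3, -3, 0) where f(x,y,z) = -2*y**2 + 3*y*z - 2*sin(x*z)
(0, 12, -15)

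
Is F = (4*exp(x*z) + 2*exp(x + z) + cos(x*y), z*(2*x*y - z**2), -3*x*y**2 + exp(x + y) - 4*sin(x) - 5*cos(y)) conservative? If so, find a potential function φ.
No, ∇×F = (-8*x*y + 3*z**2 + exp(x + y) + 5*sin(y), 4*x*exp(x*z) + 3*y**2 - exp(x + y) + 2*exp(x + z) + 4*cos(x), x*sin(x*y) + 2*y*z) ≠ 0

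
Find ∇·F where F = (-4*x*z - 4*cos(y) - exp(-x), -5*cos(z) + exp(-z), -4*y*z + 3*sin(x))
-4*y - 4*z + exp(-x)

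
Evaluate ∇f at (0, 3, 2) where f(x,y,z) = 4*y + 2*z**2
(0, 4, 8)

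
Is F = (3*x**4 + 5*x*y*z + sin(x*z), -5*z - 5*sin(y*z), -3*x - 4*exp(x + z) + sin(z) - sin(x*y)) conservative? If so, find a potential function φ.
No, ∇×F = (-x*cos(x*y) + 5*y*cos(y*z) + 5, 5*x*y + x*cos(x*z) + y*cos(x*y) + 4*exp(x + z) + 3, -5*x*z) ≠ 0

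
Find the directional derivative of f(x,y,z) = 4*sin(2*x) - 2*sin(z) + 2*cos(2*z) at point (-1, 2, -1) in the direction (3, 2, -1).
sqrt(14)*(12*cos(2) - 2*sin(2) + cos(1))/7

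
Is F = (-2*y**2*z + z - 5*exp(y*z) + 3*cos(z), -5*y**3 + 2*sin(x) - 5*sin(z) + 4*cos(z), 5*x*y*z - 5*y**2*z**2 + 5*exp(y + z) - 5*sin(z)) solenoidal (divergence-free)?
No, ∇·F = 5*x*y - 10*y**2*z - 15*y**2 + 5*exp(y + z) - 5*cos(z)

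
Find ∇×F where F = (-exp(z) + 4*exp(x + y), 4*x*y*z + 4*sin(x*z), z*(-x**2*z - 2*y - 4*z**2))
(-4*x*y - 4*x*cos(x*z) - 2*z, 2*x*z**2 - exp(z), 4*y*z + 4*z*cos(x*z) - 4*exp(x + y))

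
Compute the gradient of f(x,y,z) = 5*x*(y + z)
(5*y + 5*z, 5*x, 5*x)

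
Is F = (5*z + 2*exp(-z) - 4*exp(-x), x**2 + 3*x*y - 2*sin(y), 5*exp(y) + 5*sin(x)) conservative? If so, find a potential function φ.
No, ∇×F = (5*exp(y), -5*cos(x) + 5 - 2*exp(-z), 2*x + 3*y) ≠ 0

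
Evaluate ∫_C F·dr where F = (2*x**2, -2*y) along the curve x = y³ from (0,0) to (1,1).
-1/3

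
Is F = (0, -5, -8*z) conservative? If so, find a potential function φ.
Yes, F is conservative. φ = -5*y - 4*z**2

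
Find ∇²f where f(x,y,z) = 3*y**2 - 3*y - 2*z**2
2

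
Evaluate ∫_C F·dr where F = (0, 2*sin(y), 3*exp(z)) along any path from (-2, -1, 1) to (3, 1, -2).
3*(1 - exp(3))*exp(-2)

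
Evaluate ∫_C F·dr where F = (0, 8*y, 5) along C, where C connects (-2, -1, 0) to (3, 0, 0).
-4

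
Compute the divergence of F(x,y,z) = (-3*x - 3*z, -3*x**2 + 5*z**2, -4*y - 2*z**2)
-4*z - 3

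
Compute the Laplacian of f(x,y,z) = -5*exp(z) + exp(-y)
-5*exp(z) + exp(-y)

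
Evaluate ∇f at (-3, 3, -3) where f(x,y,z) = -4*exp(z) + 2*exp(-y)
(0, -2*exp(-3), -4*exp(-3))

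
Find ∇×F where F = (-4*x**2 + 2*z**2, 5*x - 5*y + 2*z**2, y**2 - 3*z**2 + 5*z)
(2*y - 4*z, 4*z, 5)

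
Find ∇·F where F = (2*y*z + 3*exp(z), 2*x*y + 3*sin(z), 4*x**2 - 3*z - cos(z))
2*x + sin(z) - 3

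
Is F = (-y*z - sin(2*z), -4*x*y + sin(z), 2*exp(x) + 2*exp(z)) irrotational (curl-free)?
No, ∇×F = (-cos(z), -y - 2*exp(x) - 2*cos(2*z), -4*y + z)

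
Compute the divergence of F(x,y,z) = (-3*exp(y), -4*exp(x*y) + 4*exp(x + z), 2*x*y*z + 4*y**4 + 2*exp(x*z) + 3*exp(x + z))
2*x*y - 4*x*exp(x*y) + 2*x*exp(x*z) + 3*exp(x + z)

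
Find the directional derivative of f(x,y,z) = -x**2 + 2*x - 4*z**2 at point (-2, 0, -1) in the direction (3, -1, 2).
17*sqrt(14)/7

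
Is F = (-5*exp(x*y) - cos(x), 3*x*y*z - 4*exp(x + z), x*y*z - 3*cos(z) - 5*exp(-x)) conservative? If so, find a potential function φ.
No, ∇×F = (-3*x*y + x*z + 4*exp(x + z), -y*z - 5*exp(-x), 5*x*exp(x*y) + 3*y*z - 4*exp(x + z)) ≠ 0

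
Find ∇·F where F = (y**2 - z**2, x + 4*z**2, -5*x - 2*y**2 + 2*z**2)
4*z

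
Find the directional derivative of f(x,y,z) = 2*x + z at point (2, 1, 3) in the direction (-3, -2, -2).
-8*sqrt(17)/17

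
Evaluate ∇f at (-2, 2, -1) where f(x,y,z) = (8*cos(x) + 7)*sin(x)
(8*cos(4) + 7*cos(2), 0, 0)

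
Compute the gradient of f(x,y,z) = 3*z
(0, 0, 3)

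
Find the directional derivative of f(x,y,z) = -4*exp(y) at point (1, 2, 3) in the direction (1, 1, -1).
-4*sqrt(3)*exp(2)/3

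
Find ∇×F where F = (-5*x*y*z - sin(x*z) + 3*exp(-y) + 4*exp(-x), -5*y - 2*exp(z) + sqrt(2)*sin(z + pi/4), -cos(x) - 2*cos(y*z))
(2*z*sin(y*z) + 2*exp(z) - sqrt(2)*cos(z + pi/4), -5*x*y - x*cos(x*z) - sin(x), 5*x*z + 3*exp(-y))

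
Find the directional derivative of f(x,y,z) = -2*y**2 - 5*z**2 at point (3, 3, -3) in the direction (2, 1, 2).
16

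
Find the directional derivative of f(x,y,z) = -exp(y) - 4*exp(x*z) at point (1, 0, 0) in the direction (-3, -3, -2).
sqrt(22)/2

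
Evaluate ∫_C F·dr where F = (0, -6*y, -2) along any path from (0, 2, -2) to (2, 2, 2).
-8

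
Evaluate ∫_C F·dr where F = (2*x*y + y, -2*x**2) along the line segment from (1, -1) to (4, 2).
-57/2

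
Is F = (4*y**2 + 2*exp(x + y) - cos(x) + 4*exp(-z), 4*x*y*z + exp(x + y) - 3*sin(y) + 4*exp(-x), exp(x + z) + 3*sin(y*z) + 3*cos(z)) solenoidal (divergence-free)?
No, ∇·F = 4*x*z + 3*y*cos(y*z) + 3*exp(x + y) + exp(x + z) + sin(x) - 3*sin(z) - 3*cos(y)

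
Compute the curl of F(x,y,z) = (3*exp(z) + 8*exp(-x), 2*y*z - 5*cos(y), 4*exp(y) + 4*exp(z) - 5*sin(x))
(-2*y + 4*exp(y), 3*exp(z) + 5*cos(x), 0)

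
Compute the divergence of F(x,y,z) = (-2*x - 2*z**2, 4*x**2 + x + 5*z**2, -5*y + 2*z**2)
4*z - 2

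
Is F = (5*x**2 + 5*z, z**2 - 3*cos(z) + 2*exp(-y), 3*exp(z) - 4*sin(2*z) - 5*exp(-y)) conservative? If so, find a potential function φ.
No, ∇×F = (-2*z - 3*sin(z) + 5*exp(-y), 5, 0) ≠ 0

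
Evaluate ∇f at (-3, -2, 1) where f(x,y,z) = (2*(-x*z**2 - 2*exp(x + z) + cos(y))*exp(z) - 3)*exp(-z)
(-2 - 4*exp(-2), 2*sin(2), -4*exp(-2) + 3*exp(-1) + 12)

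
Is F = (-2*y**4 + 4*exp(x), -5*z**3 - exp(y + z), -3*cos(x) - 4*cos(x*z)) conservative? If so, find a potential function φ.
No, ∇×F = (15*z**2 + exp(y + z), -4*z*sin(x*z) - 3*sin(x), 8*y**3) ≠ 0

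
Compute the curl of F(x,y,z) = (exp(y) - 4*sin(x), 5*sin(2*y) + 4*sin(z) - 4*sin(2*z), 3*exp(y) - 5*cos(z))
(3*exp(y) - 4*cos(z) + 8*cos(2*z), 0, -exp(y))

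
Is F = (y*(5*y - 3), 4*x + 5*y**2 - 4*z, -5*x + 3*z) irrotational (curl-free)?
No, ∇×F = (4, 5, 7 - 10*y)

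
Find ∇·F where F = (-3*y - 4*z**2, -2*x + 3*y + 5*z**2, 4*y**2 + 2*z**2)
4*z + 3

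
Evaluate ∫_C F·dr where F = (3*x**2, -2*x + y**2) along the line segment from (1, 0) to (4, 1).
175/3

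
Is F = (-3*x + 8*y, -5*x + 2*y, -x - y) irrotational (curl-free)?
No, ∇×F = (-1, 1, -13)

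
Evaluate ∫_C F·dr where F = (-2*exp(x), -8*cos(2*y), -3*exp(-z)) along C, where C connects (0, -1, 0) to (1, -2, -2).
-2*E - 4*sin(2) + 4*sin(4) - 1 + 3*exp(2)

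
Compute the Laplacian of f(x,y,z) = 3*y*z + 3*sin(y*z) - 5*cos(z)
-3*y**2*sin(y*z) - 3*z**2*sin(y*z) + 5*cos(z)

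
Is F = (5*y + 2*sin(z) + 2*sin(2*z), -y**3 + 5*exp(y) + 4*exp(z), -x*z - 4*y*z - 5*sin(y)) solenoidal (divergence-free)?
No, ∇·F = -x - 3*y**2 - 4*y + 5*exp(y)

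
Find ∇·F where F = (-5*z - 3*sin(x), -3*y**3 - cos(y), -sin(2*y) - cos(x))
-9*y**2 + sin(y) - 3*cos(x)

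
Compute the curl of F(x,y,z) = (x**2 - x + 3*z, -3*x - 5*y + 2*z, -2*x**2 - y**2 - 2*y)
(-2*y - 4, 4*x + 3, -3)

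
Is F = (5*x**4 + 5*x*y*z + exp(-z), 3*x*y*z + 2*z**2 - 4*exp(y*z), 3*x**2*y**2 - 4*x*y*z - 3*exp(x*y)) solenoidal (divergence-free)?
No, ∇·F = 20*x**3 - 4*x*y + 3*x*z + 5*y*z - 4*z*exp(y*z)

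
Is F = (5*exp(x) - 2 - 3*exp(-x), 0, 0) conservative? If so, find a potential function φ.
Yes, F is conservative. φ = -2*x + 5*exp(x) + 3*exp(-x)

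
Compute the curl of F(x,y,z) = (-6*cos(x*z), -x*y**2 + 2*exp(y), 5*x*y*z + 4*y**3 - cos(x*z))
(5*x*z + 12*y**2, 6*x*sin(x*z) - 5*y*z - z*sin(x*z), -y**2)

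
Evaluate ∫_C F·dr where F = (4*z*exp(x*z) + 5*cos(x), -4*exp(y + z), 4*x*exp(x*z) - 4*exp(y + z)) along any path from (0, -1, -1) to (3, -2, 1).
-4 - 4*exp(-1) + 4*exp(-2) + 5*sin(3) + 4*exp(3)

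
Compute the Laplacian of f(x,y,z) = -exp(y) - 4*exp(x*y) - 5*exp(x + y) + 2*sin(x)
-4*x**2*exp(x*y) - 4*y**2*exp(x*y) - exp(y) - 10*exp(x + y) - 2*sin(x)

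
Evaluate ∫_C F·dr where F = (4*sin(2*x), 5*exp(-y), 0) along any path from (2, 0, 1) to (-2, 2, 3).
5 - 5*exp(-2)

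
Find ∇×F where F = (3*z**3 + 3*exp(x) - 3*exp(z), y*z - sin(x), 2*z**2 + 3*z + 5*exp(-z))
(-y, 9*z**2 - 3*exp(z), -cos(x))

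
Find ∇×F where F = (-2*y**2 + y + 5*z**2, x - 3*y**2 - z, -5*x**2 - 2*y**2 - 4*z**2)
(1 - 4*y, 10*x + 10*z, 4*y)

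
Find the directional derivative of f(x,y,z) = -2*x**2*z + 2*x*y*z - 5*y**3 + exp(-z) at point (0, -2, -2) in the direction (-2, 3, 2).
2*sqrt(17)*(-98 - exp(2))/17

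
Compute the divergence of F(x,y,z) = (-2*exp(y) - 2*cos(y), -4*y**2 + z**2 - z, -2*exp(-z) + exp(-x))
-8*y + 2*exp(-z)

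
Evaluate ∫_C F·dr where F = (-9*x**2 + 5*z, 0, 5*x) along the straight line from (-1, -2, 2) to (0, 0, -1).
7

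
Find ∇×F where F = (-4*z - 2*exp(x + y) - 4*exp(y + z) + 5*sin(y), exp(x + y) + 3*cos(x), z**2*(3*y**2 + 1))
(6*y*z**2, -4*exp(y + z) - 4, 3*exp(x + y) + 4*exp(y + z) - 3*sin(x) - 5*cos(y))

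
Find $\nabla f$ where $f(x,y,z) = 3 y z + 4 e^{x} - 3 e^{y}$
(4*exp(x), 3*z - 3*exp(y), 3*y)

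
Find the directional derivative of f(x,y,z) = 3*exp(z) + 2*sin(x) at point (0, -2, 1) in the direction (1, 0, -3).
sqrt(10)*(2 - 9*E)/10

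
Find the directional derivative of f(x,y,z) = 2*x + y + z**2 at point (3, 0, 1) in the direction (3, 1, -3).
sqrt(19)/19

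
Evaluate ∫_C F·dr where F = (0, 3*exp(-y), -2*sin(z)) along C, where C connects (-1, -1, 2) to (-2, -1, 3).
2*cos(3) - 2*cos(2)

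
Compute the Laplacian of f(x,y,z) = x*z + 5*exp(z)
5*exp(z)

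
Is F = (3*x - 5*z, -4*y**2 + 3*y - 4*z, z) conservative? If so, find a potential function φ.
No, ∇×F = (4, -5, 0) ≠ 0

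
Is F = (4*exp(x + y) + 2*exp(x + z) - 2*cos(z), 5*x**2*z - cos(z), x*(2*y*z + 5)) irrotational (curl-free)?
No, ∇×F = (-5*x**2 + 2*x*z - sin(z), -2*y*z + 2*exp(x + z) + 2*sin(z) - 5, 10*x*z - 4*exp(x + y))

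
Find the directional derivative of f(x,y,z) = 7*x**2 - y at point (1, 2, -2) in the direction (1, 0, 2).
14*sqrt(5)/5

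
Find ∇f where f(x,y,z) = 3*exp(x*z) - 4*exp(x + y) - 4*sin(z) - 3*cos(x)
(3*z*exp(x*z) - 4*exp(x + y) + 3*sin(x), -4*exp(x + y), 3*x*exp(x*z) - 4*cos(z))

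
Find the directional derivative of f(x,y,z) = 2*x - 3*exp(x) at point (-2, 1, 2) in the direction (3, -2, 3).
3*sqrt(22)*(-3 + 2*exp(2))*exp(-2)/22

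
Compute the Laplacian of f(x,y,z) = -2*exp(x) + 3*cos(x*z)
-3*x**2*cos(x*z) - 3*z**2*cos(x*z) - 2*exp(x)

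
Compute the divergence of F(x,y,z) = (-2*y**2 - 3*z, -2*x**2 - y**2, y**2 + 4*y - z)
-2*y - 1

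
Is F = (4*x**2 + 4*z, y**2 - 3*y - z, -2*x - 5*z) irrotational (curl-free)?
No, ∇×F = (1, 6, 0)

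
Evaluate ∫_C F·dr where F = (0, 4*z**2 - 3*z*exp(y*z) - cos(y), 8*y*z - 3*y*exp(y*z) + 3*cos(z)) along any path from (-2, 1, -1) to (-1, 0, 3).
-7 + 3*sin(3) + 3*exp(-1) + 4*sin(1)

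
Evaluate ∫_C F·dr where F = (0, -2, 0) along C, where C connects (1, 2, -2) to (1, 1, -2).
2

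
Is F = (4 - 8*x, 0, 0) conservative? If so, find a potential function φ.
Yes, F is conservative. φ = 4*x*(1 - x)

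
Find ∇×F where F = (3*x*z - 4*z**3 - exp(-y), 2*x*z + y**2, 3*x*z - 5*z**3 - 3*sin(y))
(-2*x - 3*cos(y), 3*x - 12*z**2 - 3*z, 2*z - exp(-y))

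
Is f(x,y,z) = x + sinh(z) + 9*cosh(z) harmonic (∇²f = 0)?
No, ∇²f = sinh(z) + 9*cosh(z)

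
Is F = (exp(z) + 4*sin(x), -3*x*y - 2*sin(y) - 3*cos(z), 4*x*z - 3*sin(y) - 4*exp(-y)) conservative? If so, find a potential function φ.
No, ∇×F = (-3*sin(z) - 3*cos(y) + 4*exp(-y), -4*z + exp(z), -3*y) ≠ 0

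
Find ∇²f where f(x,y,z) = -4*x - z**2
-2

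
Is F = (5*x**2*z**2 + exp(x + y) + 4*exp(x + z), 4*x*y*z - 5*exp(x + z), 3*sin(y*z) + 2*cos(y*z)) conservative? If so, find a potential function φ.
No, ∇×F = (-4*x*y - 2*z*sin(y*z) + 3*z*cos(y*z) + 5*exp(x + z), 10*x**2*z + 4*exp(x + z), 4*y*z - exp(x + y) - 5*exp(x + z)) ≠ 0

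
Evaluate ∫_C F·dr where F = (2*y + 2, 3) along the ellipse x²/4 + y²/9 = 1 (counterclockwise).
-12*pi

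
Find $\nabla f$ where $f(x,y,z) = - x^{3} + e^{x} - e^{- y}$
(-3*x**2 + exp(x), exp(-y), 0)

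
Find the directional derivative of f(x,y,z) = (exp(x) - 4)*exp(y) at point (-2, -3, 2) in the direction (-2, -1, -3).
sqrt(14)*(-3 + 4*exp(2))*exp(-5)/14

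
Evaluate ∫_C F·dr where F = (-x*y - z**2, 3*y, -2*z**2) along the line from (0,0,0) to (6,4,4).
-296/3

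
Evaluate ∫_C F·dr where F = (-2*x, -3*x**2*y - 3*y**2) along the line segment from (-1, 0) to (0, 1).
-1/4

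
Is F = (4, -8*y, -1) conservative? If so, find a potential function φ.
Yes, F is conservative. φ = 4*x - 4*y**2 - z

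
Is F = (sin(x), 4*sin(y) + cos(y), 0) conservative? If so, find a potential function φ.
Yes, F is conservative. φ = sin(y) - cos(x) - 4*cos(y)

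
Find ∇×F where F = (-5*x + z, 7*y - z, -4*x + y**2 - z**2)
(2*y + 1, 5, 0)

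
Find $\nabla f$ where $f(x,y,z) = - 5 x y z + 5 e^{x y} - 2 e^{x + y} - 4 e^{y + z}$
(-5*y*z + 5*y*exp(x*y) - 2*exp(x + y), -5*x*z + 5*x*exp(x*y) - 2*exp(x + y) - 4*exp(y + z), -5*x*y - 4*exp(y + z))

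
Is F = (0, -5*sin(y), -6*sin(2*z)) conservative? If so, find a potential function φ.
Yes, F is conservative. φ = 5*cos(y) + 3*cos(2*z)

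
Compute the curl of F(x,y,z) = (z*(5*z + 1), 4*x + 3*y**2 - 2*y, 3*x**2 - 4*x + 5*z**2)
(0, -6*x + 10*z + 5, 4)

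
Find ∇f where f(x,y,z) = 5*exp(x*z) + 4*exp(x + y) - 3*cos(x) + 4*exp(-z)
(5*z*exp(x*z) + 4*exp(x + y) + 3*sin(x), 4*exp(x + y), 5*x*exp(x*z) - 4*exp(-z))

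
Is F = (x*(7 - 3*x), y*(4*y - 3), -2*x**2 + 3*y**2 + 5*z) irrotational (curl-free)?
No, ∇×F = (6*y, 4*x, 0)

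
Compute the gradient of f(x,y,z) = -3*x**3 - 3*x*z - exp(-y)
(-9*x**2 - 3*z, exp(-y), -3*x)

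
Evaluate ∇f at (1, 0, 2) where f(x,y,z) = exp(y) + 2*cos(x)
(-2*sin(1), 1, 0)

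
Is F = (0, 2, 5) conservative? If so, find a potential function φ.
Yes, F is conservative. φ = 2*y + 5*z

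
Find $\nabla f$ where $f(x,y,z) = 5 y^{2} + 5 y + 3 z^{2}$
(0, 10*y + 5, 6*z)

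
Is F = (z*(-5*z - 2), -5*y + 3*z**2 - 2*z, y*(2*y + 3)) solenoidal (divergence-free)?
No, ∇·F = -5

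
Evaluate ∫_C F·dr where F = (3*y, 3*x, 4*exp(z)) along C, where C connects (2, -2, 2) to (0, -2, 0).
16 - 4*exp(2)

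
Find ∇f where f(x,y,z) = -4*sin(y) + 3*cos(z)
(0, -4*cos(y), -3*sin(z))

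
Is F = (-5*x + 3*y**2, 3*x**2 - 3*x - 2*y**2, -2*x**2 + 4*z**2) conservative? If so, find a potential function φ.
No, ∇×F = (0, 4*x, 6*x - 6*y - 3) ≠ 0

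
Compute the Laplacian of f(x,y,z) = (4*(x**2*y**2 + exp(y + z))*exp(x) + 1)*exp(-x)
8*x**2 + 8*y**2 + 8*exp(y + z) + exp(-x)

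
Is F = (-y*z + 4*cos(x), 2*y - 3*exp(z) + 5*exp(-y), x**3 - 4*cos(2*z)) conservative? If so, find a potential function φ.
No, ∇×F = (3*exp(z), -3*x**2 - y, z) ≠ 0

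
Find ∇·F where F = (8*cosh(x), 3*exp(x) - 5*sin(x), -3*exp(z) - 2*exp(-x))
-3*exp(z) + 8*sinh(x)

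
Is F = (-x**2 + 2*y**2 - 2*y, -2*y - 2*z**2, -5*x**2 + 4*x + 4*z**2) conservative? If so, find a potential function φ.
No, ∇×F = (4*z, 10*x - 4, 2 - 4*y) ≠ 0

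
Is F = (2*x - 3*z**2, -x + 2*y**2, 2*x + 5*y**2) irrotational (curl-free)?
No, ∇×F = (10*y, -6*z - 2, -1)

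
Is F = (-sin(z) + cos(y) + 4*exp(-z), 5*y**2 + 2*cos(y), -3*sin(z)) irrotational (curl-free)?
No, ∇×F = (0, -cos(z) - 4*exp(-z), sin(y))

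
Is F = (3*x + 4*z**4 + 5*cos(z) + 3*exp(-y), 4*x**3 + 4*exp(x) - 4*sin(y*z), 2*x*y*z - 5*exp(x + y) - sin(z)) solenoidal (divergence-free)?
No, ∇·F = 2*x*y - 4*z*cos(y*z) - cos(z) + 3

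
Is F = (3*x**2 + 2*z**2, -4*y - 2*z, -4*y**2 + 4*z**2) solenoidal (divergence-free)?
No, ∇·F = 6*x + 8*z - 4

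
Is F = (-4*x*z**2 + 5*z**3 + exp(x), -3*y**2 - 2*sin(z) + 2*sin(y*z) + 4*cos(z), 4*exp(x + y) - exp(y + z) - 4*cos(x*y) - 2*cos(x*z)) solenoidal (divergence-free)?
No, ∇·F = 2*x*sin(x*z) - 6*y - 4*z**2 + 2*z*cos(y*z) + exp(x) - exp(y + z)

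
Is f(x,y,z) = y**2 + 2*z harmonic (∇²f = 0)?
No, ∇²f = 2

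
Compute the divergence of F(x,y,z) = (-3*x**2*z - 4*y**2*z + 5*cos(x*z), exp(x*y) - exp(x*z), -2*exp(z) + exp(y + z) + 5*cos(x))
-6*x*z + x*exp(x*y) - 5*z*sin(x*z) - 2*exp(z) + exp(y + z)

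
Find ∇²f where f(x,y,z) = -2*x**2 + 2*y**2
0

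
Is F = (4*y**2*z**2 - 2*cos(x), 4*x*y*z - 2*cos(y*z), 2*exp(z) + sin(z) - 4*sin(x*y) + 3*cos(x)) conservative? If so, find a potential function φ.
No, ∇×F = (-4*x*y - 4*x*cos(x*y) - 2*y*sin(y*z), 8*y**2*z + 4*y*cos(x*y) + 3*sin(x), 4*y*z*(1 - 2*z)) ≠ 0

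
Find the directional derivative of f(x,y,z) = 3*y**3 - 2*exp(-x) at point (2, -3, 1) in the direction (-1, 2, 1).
sqrt(6)*(-1 + 81*exp(2))*exp(-2)/3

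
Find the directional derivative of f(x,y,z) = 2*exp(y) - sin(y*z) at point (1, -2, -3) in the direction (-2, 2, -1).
4*exp(-2)/3 + 4*cos(6)/3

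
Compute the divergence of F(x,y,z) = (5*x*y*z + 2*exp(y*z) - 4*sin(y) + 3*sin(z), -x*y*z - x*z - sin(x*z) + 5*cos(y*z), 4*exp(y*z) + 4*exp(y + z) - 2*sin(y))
-x*z + 5*y*z + 4*y*exp(y*z) - 5*z*sin(y*z) + 4*exp(y + z)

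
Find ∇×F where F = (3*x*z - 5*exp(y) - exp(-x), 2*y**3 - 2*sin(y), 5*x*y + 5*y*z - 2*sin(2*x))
(5*x + 5*z, 3*x - 5*y + 4*cos(2*x), 5*exp(y))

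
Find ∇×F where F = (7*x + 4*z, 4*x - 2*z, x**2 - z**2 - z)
(2, 4 - 2*x, 4)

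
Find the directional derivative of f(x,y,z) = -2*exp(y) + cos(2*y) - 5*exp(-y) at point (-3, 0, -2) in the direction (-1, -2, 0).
-6*sqrt(5)/5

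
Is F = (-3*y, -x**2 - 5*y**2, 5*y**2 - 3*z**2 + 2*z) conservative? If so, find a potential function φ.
No, ∇×F = (10*y, 0, 3 - 2*x) ≠ 0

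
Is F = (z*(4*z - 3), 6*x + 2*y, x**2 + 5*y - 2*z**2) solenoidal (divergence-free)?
No, ∇·F = 2 - 4*z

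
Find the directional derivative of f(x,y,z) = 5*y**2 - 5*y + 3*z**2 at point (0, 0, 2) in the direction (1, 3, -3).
-51*sqrt(19)/19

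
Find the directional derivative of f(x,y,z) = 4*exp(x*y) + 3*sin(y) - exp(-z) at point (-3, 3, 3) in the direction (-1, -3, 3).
3*sqrt(19)*(8 + exp(6) - 3*exp(9)*cos(3))*exp(-9)/19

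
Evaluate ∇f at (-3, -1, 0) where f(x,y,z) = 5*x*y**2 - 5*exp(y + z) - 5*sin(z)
(5, 30 - 5*exp(-1), -5 - 5*exp(-1))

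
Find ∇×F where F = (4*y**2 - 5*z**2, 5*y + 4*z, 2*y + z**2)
(-2, -10*z, -8*y)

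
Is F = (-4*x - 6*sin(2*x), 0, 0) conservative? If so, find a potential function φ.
Yes, F is conservative. φ = -2*x**2 + 3*cos(2*x)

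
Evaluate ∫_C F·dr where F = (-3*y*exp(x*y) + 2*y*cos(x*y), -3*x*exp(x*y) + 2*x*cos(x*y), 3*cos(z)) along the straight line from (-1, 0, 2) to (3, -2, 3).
-3*sin(2) - 3*exp(-6) + 3*sin(3) - 2*sin(6) + 3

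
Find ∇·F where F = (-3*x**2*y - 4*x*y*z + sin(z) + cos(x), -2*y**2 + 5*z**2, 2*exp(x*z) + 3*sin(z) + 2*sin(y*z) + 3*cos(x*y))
-6*x*y + 2*x*exp(x*z) - 4*y*z + 2*y*cos(y*z) - 4*y - sin(x) + 3*cos(z)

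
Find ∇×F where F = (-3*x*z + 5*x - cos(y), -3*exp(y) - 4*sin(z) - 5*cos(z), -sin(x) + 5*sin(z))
(-5*sin(z) + 4*cos(z), -3*x + cos(x), -sin(y))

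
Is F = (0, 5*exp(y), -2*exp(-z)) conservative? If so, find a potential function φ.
Yes, F is conservative. φ = 5*exp(y) + 2*exp(-z)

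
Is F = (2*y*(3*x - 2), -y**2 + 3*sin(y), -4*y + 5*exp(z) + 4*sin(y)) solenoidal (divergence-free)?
No, ∇·F = 4*y + 5*exp(z) + 3*cos(y)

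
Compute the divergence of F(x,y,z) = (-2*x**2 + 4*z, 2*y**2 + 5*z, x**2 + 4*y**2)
-4*x + 4*y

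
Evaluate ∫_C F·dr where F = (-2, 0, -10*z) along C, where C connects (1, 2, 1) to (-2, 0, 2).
-9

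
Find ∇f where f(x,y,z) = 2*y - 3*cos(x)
(3*sin(x), 2, 0)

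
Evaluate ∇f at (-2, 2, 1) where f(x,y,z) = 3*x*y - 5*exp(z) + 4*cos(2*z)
(6, -6, -5*E - 8*sin(2))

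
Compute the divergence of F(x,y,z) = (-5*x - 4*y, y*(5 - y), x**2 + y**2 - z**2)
-2*y - 2*z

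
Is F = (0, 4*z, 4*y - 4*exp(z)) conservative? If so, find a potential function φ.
Yes, F is conservative. φ = 4*y*z - 4*exp(z)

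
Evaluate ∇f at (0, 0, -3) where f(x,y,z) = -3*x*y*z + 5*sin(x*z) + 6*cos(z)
(-15, 0, 6*sin(3))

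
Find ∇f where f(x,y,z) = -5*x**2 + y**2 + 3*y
(-10*x, 2*y + 3, 0)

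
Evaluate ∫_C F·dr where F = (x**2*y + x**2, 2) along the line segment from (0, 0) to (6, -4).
-152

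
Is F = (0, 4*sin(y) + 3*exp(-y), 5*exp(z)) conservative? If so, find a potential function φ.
Yes, F is conservative. φ = 5*exp(z) - 4*cos(y) - 3*exp(-y)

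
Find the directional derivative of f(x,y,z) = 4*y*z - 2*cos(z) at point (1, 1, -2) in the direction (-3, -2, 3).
sqrt(22)*(14 - 3*sin(2))/11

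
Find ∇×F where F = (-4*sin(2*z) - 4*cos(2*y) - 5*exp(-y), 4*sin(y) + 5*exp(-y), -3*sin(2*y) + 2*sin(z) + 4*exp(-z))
(-6*cos(2*y), -8*cos(2*z), -8*sin(2*y) - 5*exp(-y))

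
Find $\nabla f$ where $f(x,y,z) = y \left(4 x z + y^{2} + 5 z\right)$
(4*y*z, 4*x*z + 3*y**2 + 5*z, y*(4*x + 5))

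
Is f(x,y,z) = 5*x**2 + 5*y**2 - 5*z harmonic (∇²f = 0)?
No, ∇²f = 20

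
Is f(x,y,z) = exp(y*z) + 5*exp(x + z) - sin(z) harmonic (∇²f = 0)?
No, ∇²f = y**2*exp(y*z) + z**2*exp(y*z) + 10*exp(x + z) + sin(z)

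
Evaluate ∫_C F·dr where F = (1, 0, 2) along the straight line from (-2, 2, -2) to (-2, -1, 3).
10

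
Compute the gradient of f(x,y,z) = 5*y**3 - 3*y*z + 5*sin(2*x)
(10*cos(2*x), 15*y**2 - 3*z, -3*y)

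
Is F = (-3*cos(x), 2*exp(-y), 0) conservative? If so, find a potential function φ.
Yes, F is conservative. φ = -3*sin(x) - 2*exp(-y)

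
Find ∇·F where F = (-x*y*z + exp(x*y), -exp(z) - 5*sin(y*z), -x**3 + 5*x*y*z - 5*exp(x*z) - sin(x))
5*x*y - 5*x*exp(x*z) - y*z + y*exp(x*y) - 5*z*cos(y*z)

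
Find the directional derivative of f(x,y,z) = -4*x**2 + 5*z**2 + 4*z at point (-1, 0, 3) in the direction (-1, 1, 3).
94*sqrt(11)/11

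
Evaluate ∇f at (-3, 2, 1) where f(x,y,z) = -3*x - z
(-3, 0, -1)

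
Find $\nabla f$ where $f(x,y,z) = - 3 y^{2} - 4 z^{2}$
(0, -6*y, -8*z)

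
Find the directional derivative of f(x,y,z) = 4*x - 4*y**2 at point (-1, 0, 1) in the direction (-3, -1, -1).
-12*sqrt(11)/11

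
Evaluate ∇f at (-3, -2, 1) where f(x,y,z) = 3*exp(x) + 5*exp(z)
(3*exp(-3), 0, 5*E)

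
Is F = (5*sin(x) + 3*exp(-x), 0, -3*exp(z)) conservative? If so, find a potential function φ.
Yes, F is conservative. φ = -3*exp(z) - 5*cos(x) - 3*exp(-x)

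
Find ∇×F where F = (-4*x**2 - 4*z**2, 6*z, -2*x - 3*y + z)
(-9, 2 - 8*z, 0)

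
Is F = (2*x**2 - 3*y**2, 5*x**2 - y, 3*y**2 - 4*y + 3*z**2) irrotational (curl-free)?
No, ∇×F = (6*y - 4, 0, 10*x + 6*y)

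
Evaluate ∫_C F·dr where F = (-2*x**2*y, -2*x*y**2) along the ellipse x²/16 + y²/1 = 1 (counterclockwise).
30*pi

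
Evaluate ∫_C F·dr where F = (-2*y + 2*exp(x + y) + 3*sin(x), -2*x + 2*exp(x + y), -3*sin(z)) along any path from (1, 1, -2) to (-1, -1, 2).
-4*sinh(2)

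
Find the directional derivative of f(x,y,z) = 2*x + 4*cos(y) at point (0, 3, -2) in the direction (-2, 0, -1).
-4*sqrt(5)/5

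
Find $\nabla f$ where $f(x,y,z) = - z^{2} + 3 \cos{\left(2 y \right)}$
(0, -6*sin(2*y), -2*z)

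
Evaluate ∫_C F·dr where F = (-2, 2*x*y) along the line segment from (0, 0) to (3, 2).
2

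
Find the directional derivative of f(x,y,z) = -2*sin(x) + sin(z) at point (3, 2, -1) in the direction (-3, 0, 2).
2*sqrt(13)*(3*cos(3) + cos(1))/13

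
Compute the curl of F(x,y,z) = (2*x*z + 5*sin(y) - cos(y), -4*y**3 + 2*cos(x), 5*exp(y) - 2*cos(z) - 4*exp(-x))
(5*exp(y), 2*x - 4*exp(-x), -2*sin(x) - sin(y) - 5*cos(y))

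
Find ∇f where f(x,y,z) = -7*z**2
(0, 0, -14*z)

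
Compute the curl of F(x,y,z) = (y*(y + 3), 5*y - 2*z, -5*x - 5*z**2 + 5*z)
(2, 5, -2*y - 3)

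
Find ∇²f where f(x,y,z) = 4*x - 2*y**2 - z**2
-6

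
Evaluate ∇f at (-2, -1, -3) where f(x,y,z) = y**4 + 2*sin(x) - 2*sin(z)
(2*cos(2), -4, -2*cos(3))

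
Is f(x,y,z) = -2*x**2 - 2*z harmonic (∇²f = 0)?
No, ∇²f = -4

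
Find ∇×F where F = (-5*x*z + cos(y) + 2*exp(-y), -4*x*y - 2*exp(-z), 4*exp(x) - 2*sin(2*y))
(-4*cos(2*y) - 2*exp(-z), -5*x - 4*exp(x), -4*y + sin(y) + 2*exp(-y))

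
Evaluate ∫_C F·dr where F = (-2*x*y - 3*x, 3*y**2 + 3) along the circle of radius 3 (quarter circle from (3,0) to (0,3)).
135/2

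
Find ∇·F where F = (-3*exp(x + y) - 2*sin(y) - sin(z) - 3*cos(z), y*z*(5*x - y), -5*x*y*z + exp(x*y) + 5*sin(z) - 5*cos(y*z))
-5*x*y - y*z + 5*y*sin(y*z) + z*(5*x - y) - 3*exp(x + y) + 5*cos(z)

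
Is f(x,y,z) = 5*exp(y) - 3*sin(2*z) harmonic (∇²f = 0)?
No, ∇²f = 5*exp(y) + 12*sin(2*z)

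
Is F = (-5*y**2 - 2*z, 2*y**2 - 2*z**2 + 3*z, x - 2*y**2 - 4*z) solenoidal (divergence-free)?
No, ∇·F = 4*y - 4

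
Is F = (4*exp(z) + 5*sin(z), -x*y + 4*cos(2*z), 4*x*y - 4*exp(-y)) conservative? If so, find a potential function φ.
No, ∇×F = (4*x + 8*sin(2*z) + 4*exp(-y), -4*y + 4*exp(z) + 5*cos(z), -y) ≠ 0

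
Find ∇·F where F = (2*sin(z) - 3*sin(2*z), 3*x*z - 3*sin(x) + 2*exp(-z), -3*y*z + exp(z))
-3*y + exp(z)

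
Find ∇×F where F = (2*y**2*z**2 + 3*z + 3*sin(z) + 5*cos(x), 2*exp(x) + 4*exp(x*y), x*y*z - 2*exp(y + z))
(x*z - 2*exp(y + z), 4*y**2*z - y*z + 3*cos(z) + 3, -4*y*z**2 + 4*y*exp(x*y) + 2*exp(x))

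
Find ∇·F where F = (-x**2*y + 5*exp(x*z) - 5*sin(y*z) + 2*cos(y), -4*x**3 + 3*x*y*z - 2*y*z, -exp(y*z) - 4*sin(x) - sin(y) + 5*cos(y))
-2*x*y + 3*x*z - y*exp(y*z) + 5*z*exp(x*z) - 2*z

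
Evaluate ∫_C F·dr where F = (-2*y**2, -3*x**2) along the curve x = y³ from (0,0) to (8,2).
-3264/35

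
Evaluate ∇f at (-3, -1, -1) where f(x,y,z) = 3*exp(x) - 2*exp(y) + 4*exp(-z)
(3*exp(-3), -2*exp(-1), -4*E)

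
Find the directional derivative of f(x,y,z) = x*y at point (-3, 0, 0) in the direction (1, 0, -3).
0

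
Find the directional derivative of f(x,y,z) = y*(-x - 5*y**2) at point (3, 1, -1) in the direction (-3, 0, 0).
1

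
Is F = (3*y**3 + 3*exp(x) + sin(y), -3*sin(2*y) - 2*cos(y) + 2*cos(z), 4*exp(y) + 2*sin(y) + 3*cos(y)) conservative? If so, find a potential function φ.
No, ∇×F = (4*exp(y) - 3*sin(y) + 2*sin(z) + 2*cos(y), 0, -9*y**2 - cos(y)) ≠ 0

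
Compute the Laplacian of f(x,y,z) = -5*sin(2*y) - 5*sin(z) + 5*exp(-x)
20*sin(2*y) + 5*sin(z) + 5*exp(-x)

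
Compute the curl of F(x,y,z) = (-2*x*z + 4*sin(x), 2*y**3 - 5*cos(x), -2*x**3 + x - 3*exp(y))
(-3*exp(y), 6*x**2 - 2*x - 1, 5*sin(x))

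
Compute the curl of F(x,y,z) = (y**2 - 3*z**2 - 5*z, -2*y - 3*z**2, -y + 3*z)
(6*z - 1, -6*z - 5, -2*y)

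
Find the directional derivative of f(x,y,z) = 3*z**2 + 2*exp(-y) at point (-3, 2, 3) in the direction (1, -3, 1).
6*sqrt(11)*(1 + 3*exp(2))*exp(-2)/11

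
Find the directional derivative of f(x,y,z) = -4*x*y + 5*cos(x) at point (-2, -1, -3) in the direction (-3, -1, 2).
-5*sqrt(14)*(3*sin(2) + 4)/14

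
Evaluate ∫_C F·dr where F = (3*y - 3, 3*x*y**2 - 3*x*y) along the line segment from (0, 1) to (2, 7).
414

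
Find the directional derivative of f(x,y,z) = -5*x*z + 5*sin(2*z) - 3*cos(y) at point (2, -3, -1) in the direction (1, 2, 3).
sqrt(14)*(-25 + 30*cos(2) - 6*sin(3))/14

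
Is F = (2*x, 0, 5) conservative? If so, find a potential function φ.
Yes, F is conservative. φ = x**2 + 5*z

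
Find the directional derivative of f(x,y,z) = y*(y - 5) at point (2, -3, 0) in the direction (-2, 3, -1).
-33*sqrt(14)/14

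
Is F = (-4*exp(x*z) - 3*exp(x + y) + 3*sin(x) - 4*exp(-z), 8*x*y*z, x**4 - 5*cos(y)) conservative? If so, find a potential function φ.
No, ∇×F = (-8*x*y + 5*sin(y), -4*x**3 - 4*x*exp(x*z) + 4*exp(-z), 8*y*z + 3*exp(x + y)) ≠ 0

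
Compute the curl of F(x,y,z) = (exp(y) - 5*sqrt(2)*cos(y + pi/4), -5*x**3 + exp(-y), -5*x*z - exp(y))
(-exp(y), 5*z, -15*x**2 - exp(y) - 5*sqrt(2)*sin(y + pi/4))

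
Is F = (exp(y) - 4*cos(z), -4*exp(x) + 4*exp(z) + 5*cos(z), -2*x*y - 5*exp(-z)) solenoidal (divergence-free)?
No, ∇·F = 5*exp(-z)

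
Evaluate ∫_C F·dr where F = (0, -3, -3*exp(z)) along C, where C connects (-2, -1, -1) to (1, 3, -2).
-12 - 3*exp(-2) + 3*exp(-1)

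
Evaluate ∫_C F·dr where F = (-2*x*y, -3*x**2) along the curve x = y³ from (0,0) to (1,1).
-9/7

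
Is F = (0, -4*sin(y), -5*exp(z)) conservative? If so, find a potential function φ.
Yes, F is conservative. φ = -5*exp(z) + 4*cos(y)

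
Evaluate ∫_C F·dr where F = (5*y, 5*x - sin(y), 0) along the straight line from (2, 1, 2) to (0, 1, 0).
-10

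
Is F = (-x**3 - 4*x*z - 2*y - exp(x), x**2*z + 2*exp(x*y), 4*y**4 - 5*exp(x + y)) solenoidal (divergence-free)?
No, ∇·F = -3*x**2 + 2*x*exp(x*y) - 4*z - exp(x)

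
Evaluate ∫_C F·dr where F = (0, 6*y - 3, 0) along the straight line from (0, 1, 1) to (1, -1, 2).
6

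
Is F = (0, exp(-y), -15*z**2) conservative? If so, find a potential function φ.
Yes, F is conservative. φ = -5*z**3 - exp(-y)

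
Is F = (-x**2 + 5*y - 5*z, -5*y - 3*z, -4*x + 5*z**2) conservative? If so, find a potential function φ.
No, ∇×F = (3, -1, -5) ≠ 0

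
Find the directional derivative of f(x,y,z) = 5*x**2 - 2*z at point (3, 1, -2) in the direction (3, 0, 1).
44*sqrt(10)/5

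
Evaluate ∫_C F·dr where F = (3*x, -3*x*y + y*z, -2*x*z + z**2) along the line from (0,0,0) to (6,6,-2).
-614/3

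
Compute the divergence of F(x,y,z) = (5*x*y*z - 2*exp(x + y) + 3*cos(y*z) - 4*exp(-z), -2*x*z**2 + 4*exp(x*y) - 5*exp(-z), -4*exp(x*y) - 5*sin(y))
4*x*exp(x*y) + 5*y*z - 2*exp(x + y)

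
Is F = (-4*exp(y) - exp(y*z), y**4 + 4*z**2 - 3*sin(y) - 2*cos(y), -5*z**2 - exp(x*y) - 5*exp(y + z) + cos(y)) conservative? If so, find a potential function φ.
No, ∇×F = (-x*exp(x*y) - 8*z - 5*exp(y + z) - sin(y), y*(exp(x*y) - exp(y*z)), z*exp(y*z) + 4*exp(y)) ≠ 0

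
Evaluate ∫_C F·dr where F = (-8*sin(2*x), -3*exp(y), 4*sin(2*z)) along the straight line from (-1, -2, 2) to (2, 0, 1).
6*cos(4) - 3 + 3*exp(-2) - 6*cos(2)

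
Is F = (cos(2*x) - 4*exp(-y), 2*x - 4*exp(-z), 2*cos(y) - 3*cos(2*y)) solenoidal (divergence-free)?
No, ∇·F = -2*sin(2*x)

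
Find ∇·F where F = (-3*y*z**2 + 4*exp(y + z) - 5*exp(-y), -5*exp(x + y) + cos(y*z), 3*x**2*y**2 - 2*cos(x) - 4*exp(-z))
-z*sin(y*z) - 5*exp(x + y) + 4*exp(-z)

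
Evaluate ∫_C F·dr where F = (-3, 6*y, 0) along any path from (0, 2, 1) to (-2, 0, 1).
-6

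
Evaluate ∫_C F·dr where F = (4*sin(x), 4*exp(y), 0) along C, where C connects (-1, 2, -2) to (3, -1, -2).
4*(E*(-exp(2) + cos(1) - cos(3)) + 1)*exp(-1)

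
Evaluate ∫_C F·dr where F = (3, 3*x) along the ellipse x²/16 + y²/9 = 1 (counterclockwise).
36*pi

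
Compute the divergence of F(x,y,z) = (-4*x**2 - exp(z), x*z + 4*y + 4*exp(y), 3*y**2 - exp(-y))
-8*x + 4*exp(y) + 4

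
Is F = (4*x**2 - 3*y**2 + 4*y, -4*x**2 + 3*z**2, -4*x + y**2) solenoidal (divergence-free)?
No, ∇·F = 8*x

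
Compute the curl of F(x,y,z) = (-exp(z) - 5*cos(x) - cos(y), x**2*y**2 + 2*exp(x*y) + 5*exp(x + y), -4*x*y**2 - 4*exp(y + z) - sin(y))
(-8*x*y - 4*exp(y + z) - cos(y), 4*y**2 - exp(z), 2*x*y**2 + 2*y*exp(x*y) + 5*exp(x + y) - sin(y))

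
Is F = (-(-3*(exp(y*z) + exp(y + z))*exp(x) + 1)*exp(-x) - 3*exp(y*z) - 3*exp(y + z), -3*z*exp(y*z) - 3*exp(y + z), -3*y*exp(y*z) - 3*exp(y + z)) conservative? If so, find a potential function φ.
Yes, F is conservative. φ = (-3*(exp(y*z) + exp(y + z))*exp(x) + 1)*exp(-x)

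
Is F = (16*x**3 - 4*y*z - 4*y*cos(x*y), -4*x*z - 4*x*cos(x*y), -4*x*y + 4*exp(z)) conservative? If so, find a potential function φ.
Yes, F is conservative. φ = 4*x**4 - 4*x*y*z + 4*exp(z) - 4*sin(x*y)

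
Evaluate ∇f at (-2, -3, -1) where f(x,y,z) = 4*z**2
(0, 0, -8)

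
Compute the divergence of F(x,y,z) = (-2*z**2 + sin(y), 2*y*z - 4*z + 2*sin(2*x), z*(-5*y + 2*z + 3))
-5*y + 6*z + 3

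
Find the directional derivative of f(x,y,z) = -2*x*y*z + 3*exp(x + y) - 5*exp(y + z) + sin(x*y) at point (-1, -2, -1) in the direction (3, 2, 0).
sqrt(13)*(-8*(cos(2) + 2)*exp(3) + 5)*exp(-3)/13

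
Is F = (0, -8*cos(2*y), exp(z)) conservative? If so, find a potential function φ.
Yes, F is conservative. φ = exp(z) - 4*sin(2*y)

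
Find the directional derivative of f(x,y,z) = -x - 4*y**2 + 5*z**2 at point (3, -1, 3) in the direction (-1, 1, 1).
13*sqrt(3)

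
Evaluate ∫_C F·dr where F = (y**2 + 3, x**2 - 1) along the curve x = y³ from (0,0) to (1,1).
96/35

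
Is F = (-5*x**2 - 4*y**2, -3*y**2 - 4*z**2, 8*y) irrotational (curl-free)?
No, ∇×F = (8*z + 8, 0, 8*y)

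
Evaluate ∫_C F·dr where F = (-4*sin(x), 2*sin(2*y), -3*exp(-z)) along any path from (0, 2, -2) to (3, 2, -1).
-3*exp(2) - 4 + 4*cos(3) + 3*E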